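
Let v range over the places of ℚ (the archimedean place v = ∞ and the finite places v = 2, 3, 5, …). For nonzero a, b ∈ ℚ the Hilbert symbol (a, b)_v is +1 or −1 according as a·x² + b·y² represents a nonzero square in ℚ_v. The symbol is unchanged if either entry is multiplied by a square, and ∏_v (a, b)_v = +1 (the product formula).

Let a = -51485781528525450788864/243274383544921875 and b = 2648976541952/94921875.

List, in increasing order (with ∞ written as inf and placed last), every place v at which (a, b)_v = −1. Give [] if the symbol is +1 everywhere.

(a, b) ≡ (-245427, 1131) mod (ℚ^×)²; places V = {2, 3, 5, 7, 13, 29, 31, ∞}.
(a,b)_29: α=1, u≡24; β=1, v≡18 (mod 29); (24|29)=+1, (18|29)=-1; sign (−1)^0·+1^1·-1^1 = -1.
(a,b)_∞: sgn(-245427)=−, sgn(1131)=+, so +1.
(a,b)_7: α=3, u≡4; β=0, v≡1 (mod 7); (4|7)=+1, (1|7)=+1; sign (−1)^0·+1^0·+1^3 = +1.
(a,b)_31: α=3, u≡1; β=2, v≡3 (mod 31); (1|31)=+1, (3|31)=-1; sign (−1)^0·+1^2·-1^3 = -1.
(a,b)_3: α=-13, u≡1; β=-5, v≡2 (mod 3); (1|3)=+1, (2|3)=-1; sign (−1)^1·+1^-5·-1^-13 = +1.
(a,b)_13: α=9, u≡9; β=5, v≡10 (mod 13); (9|13)=+1, (10|13)=+1; sign (−1)^0·+1^5·+1^9 = +1.
(a,b)_2: α=14, β=8; u≡5, v≡3 (mod 8); ε(u)ε(v)=0·1, αω(v)=14·1, βω(u)=8·1; sum ≡ 0  ⇒  +1.
(a,b)_5: α=-16, u≡2; β=-8, v≡4 (mod 5); (2|5)=-1, (4|5)=+1; sign (−1)^0·-1^-8·+1^-16 = +1.
|Ram(-245427, 1131)| = 2, even; anisotropic at {29, 31}.

[29, 31]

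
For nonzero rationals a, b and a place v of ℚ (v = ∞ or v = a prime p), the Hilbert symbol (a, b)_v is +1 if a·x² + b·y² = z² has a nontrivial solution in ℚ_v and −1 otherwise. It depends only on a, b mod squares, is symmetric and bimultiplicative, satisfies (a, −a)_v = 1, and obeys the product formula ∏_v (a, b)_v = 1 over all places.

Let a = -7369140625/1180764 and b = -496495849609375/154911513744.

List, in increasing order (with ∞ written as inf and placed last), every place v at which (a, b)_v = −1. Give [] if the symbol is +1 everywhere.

(a, b) ≡ (-15015, -7) mod (ℚ^×)²; places V = {2, 3, 5, 7, 11, 13, 29, ∞}.
(a,b)_3: α=-3, u≡2; β=-4, v≡2 (mod 3); (2|3)=-1, (2|3)=-1; sign (−1)^0·-1^-4·-1^-3 = -1.
(a,b)_29: α=-2, u≡28; β=-4, v≡23 (mod 29); (28|29)=+1, (23|29)=+1; sign (−1)^0·+1^-4·+1^-2 = +1.
(a,b)_13: α=-1, u≡5; β=-2, v≡8 (mod 13); (5|13)=-1, (8|13)=-1; sign (−1)^0·-1^-2·-1^-1 = -1.
(a,b)_11: α=1, u≡2; β=2, v≡4 (mod 11); (2|11)=-1, (4|11)=+1; sign (−1)^0·-1^2·+1^1 = +1.
(a,b)_∞: sgn(-15015)=−, sgn(-7)=−, so -1.
(a,b)_7: α=3, u≡1; β=5, v≡5 (mod 7); (1|7)=+1, (5|7)=-1; sign (−1)^1·+1^5·-1^3 = +1.
(a,b)_2: α=-2, β=-4; u≡1, v≡1 (mod 8); ε(u)ε(v)=0·0, αω(v)=-2·0, βω(u)=-4·0; sum ≡ 0  ⇒  +1.
(a,b)_5: α=9, u≡3; β=12, v≡2 (mod 5); (3|5)=-1, (2|5)=-1; sign (−1)^0·-1^12·-1^9 = -1.
(-15015, -7 / ℚ) ramifies at {3, 5, 13, ∞}: a division algebra.

[3, 5, 13, inf]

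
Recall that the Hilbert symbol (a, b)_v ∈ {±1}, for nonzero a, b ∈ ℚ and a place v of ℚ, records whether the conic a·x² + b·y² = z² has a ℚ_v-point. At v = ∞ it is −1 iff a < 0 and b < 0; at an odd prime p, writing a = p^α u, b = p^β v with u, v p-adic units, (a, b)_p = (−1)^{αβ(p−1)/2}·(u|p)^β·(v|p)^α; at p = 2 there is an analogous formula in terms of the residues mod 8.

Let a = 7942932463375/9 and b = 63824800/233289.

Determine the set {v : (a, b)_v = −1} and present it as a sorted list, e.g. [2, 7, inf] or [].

[5, 13]

Mod squares: a ≡ 7735, b ≡ 442. Check v ∈ {∞, 2, 3, 5, 7, 13, 17, 19, 23, 29}.
v=∞: 7735 > 0 and 442 > 0  ⇒  (a,b)_∞ = +1.
v=13: a=13^3·(≡9), b=13^1·(≡5) mod 13; (9|13)=+1, (5|13)=-1; (−1)^{3·1·6}·(+1)^1·(-1)^3 = -1.
v=23: a=23^0·(≡5), b=23^-2·(≡19) mod 23; (5|23)=-1, (19|23)=-1; (−1)^{0·-2·11}·(-1)^-2·(-1)^0 = +1.
v=5: a=5^3·(≡3), b=5^2·(≡3) mod 5; (3|5)=-1, (3|5)=-1; (−1)^{3·2·2}·(-1)^2·(-1)^3 = -1.
v=19: a=19^0·(≡10), b=19^2·(≡17) mod 19; (10|19)=-1, (17|19)=+1; (−1)^{0·2·9}·(-1)^2·(+1)^0 = +1.
v=3: a=3^-2·(≡1), b=3^-2·(≡1) mod 3; (1|3)=+1, (1|3)=+1; (−1)^{-2·-2·1}·(+1)^-2·(+1)^-2 = +1.
v=7: a=7^1·(≡3), b=7^-2·(≡4) mod 7; (3|7)=-1, (4|7)=+1; (−1)^{1·-2·3}·(-1)^-2·(+1)^1 = +1.
v=29: a=29^2·(≡21), b=29^0·(≡16) mod 29; (21|29)=-1, (16|29)=+1; (−1)^{2·0·14}·(-1)^0·(+1)^2 = +1.
v=2: v_2(a)=0, v_2(b)=5; units ≡ 7, 5 (mod 8); ε·ε+αω+βω = 1·0+0·1+5·0 ≡ 0  ⇒  (a,b)_2 = +1.
v=17: a=17^3·(≡2), b=17^1·(≡8) mod 17; (2|17)=+1, (8|17)=+1; (−1)^{3·1·8}·(+1)^1·(+1)^3 = +1.
Ram(7735, 442) = {5, 13}; no ℚ_5-point on the conic.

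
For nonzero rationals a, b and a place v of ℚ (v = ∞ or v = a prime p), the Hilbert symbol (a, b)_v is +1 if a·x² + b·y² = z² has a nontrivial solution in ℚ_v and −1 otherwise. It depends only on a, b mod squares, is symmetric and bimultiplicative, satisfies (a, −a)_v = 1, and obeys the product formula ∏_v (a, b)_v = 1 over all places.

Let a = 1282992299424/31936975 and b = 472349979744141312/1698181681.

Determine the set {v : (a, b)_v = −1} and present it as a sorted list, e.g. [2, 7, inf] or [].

[2, 37]

(a, b) ≡ (479446, 93) mod (ℚ^×)²; places V = {2, 3, 5, 7, 11, 19, 23, 29, 31, 37, ∞}.
(a,b)_7: α=-2, u≡2; β=-4, v≡2 (mod 7); (2|7)=+1, (2|7)=+1; sign (−1)^0·+1^-4·+1^-2 = +1.
(a,b)_11: α=3, u≡1; β=2, v≡1 (mod 11); (1|11)=+1, (1|11)=+1; sign (−1)^0·+1^2·+1^3 = +1.
(a,b)_31: α=-1, u≡8; β=1, v≡15 (mod 31); (8|31)=+1, (15|31)=-1; sign (−1)^1·+1^1·-1^-1 = +1.
(a,b)_19: α=1, u≡3; β=2, v≡6 (mod 19); (3|19)=-1, (6|19)=+1; sign (−1)^0·-1^2·+1^1 = +1.
(a,b)_2: α=5, β=20; u≡3, v≡5 (mod 8); ε(u)ε(v)=1·0, αω(v)=5·1, βω(u)=20·1; sum ≡ 1  ⇒  -1.
(a,b)_37: α=1, u≡22; β=2, v≡32 (mod 37); (22|37)=-1, (32|37)=-1; sign (−1)^0·-1^2·-1^1 = -1.
(a,b)_5: α=-2, u≡1; β=0, v≡2 (mod 5); (1|5)=+1, (2|5)=-1; sign (−1)^0·+1^0·-1^-2 = +1.
(a,b)_3: α=4, u≡1; β=5, v≡1 (mod 3); (1|3)=+1, (1|3)=+1; sign (−1)^0·+1^5·+1^4 = +1.
(a,b)_∞: sgn(479446)=+, sgn(93)=+, so +1.
(a,b)_23: α=2, u≡22; β=0, v≡2 (mod 23); (22|23)=-1, (2|23)=+1; sign (−1)^0·-1^0·+1^2 = +1.
(a,b)_29: α=-2, u≡15; β=-4, v≡25 (mod 29); (15|29)=-1, (25|29)=+1; sign (−1)^0·-1^-4·+1^-2 = +1.
Ram(479446, 93) = {2, 37}; no ℚ_2-point on the conic.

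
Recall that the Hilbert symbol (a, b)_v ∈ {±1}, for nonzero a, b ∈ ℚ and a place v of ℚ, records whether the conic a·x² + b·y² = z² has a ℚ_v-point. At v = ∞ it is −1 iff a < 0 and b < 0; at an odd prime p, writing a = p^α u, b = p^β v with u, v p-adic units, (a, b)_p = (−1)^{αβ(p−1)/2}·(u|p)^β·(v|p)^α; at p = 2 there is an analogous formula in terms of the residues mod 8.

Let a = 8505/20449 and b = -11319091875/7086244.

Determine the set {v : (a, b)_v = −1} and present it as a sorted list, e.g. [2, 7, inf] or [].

Mod squares: a ≡ 105, b ≡ -3. Check v ∈ {∞, 2, 3, 5, 7, 11, 13}.
v=3: a=3^5·(≡2), b=3^7·(≡2) mod 3; (2|3)=-1, (2|3)=-1; (−1)^{5·7·1}·(-1)^7·(-1)^5 = -1.
v=13: a=13^-2·(≡4), b=13^2·(≡1) mod 13; (4|13)=+1, (1|13)=+1; (−1)^{-2·2·6}·(+1)^2·(+1)^-2 = +1.
v=2: v_2(a)=0, v_2(b)=-2; units ≡ 1, 5 (mod 8); ε·ε+αω+βω = 0·0+0·1+-2·0 ≡ 0  ⇒  (a,b)_2 = +1.
v=5: a=5^1·(≡4), b=5^4·(≡2) mod 5; (4|5)=+1, (2|5)=-1; (−1)^{1·4·2}·(+1)^4·(-1)^1 = -1.
v=7: a=7^1·(≡2), b=7^2·(≡2) mod 7; (2|7)=+1, (2|7)=+1; (−1)^{1·2·3}·(+1)^2·(+1)^1 = +1.
v=∞: 105 > 0 and -3 < 0  ⇒  (a,b)_∞ = +1.
v=11: a=11^-2·(≡6), b=11^-6·(≡2) mod 11; (6|11)=-1, (2|11)=-1; (−1)^{-2·-6·5}·(-1)^-6·(-1)^-2 = +1.
(105, -3 / ℚ) ramifies at {3, 5}: a division algebra.

[3, 5]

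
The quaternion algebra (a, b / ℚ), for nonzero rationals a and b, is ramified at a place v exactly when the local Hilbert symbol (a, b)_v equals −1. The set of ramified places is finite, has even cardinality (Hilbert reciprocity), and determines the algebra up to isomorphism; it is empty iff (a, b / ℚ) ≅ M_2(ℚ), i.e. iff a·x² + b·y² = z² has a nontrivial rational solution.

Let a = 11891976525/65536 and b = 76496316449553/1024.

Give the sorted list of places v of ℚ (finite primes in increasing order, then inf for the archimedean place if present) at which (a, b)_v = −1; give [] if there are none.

[3, 13]

Mod squares: a ≡ 429, b ≡ 33. Check v ∈ {∞, 2, 3, 5, 7, 11, 13}.
v=7: a=7^0·(≡1), b=7^2·(≡6) mod 7; (1|7)=+1, (6|7)=-1; (−1)^{0·2·3}·(+1)^2·(-1)^0 = +1.
v=13: a=13^3·(≡5), b=13^6·(≡6) mod 13; (5|13)=-1, (6|13)=-1; (−1)^{3·6·6}·(-1)^6·(-1)^3 = -1.
v=5: a=5^2·(≡1), b=5^0·(≡2) mod 5; (1|5)=+1, (2|5)=-1; (−1)^{2·0·2}·(+1)^0·(-1)^2 = +1.
v=∞: 429 > 0 and 33 > 0  ⇒  (a,b)_∞ = +1.
v=3: a=3^9·(≡2), b=3^5·(≡2) mod 3; (2|3)=-1, (2|3)=-1; (−1)^{9·5·1}·(-1)^5·(-1)^9 = -1.
v=2: v_2(a)=-16, v_2(b)=-10; units ≡ 5, 1 (mod 8); ε·ε+αω+βω = 0·0+-16·0+-10·1 ≡ 0  ⇒  (a,b)_2 = +1.
v=11: a=11^1·(≡7), b=11^3·(≡1) mod 11; (7|11)=-1, (1|11)=+1; (−1)^{1·3·5}·(-1)^3·(+1)^1 = +1.
(429, 33 / ℚ) ramifies at {3, 13}: a division algebra.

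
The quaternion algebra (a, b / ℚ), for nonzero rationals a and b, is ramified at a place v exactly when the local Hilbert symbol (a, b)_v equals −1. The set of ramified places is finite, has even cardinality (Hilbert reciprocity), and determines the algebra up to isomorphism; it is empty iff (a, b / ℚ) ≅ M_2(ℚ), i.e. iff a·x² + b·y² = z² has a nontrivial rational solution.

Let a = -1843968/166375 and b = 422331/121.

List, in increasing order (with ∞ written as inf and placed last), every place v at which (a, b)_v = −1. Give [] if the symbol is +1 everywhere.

Mod squares: a ≡ -165, b ≡ 51. Check v ∈ {∞, 2, 3, 5, 7, 11, 13, 17}.
v=17: a=17^0·(≡3), b=17^1·(≡3) mod 17; (3|17)=-1, (3|17)=-1; (−1)^{0·1·8}·(-1)^1·(-1)^0 = -1.
v=7: a=7^4·(≡5), b=7^2·(≡1) mod 7; (5|7)=-1, (1|7)=+1; (−1)^{4·2·3}·(-1)^2·(+1)^4 = +1.
v=13: a=13^0·(≡4), b=13^2·(≡4) mod 13; (4|13)=+1, (4|13)=+1; (−1)^{0·2·6}·(+1)^2·(+1)^0 = +1.
v=∞: -165 < 0 and 51 > 0  ⇒  (a,b)_∞ = +1.
v=11: a=11^-3·(≡7), b=11^-2·(≡8) mod 11; (7|11)=-1, (8|11)=-1; (−1)^{-3·-2·5}·(-1)^-2·(-1)^-3 = -1.
v=3: a=3^1·(≡2), b=3^1·(≡2) mod 3; (2|3)=-1, (2|3)=-1; (−1)^{1·1·1}·(-1)^1·(-1)^1 = -1.
v=2: v_2(a)=8, v_2(b)=0; units ≡ 3, 3 (mod 8); ε·ε+αω+βω = 1·1+8·1+0·1 ≡ 1  ⇒  (a,b)_2 = -1.
v=5: a=5^-3·(≡2), b=5^0·(≡1) mod 5; (2|5)=-1, (1|5)=+1; (−1)^{-3·0·2}·(-1)^0·(+1)^-3 = +1.
Ram(-165, 51) = {2, 3, 11, 17}; no ℚ_2-point on the conic.

[2, 3, 11, 17]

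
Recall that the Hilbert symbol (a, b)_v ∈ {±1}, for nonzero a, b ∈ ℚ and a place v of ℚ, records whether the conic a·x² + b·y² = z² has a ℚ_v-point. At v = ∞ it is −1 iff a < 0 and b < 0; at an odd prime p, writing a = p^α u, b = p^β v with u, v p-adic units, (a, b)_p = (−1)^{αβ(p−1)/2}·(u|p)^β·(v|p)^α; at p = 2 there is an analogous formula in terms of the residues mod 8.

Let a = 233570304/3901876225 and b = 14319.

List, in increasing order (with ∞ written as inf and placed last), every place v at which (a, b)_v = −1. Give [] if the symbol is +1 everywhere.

Mod squares: a ≡ 11, b ≡ 1591. Check v ∈ {∞, 2, 3, 5, 11, 13, 31, 37, 43}.
v=13: a=13^-2·(≡7), b=13^0·(≡6) mod 13; (7|13)=-1, (6|13)=-1; (−1)^{-2·0·6}·(-1)^0·(-1)^-2 = +1.
v=2: v_2(a)=18, v_2(b)=0; units ≡ 3, 7 (mod 8); ε·ε+αω+βω = 1·1+18·0+0·1 ≡ 1  ⇒  (a,b)_2 = -1.
v=11: a=11^1·(≡9), b=11^0·(≡8) mod 11; (9|11)=+1, (8|11)=-1; (−1)^{1·0·5}·(+1)^0·(-1)^1 = -1.
v=37: a=37^0·(≡26), b=37^1·(≡17) mod 37; (26|37)=+1, (17|37)=-1; (−1)^{0·1·18}·(+1)^1·(-1)^0 = +1.
v=31: a=31^-4·(≡17), b=31^0·(≡28) mod 31; (17|31)=-1, (28|31)=+1; (−1)^{-4·0·15}·(-1)^0·(+1)^-4 = +1.
v=5: a=5^-2·(≡1), b=5^0·(≡4) mod 5; (1|5)=+1, (4|5)=+1; (−1)^{-2·0·2}·(+1)^0·(+1)^-2 = +1.
v=∞: 11 > 0 and 1591 > 0  ⇒  (a,b)_∞ = +1.
v=3: a=3^4·(≡2), b=3^2·(≡1) mod 3; (2|3)=-1, (1|3)=+1; (−1)^{4·2·1}·(-1)^2·(+1)^4 = +1.
v=43: a=43^0·(≡35), b=43^1·(≡32) mod 43; (35|43)=+1, (32|43)=-1; (−1)^{0·1·21}·(+1)^1·(-1)^0 = +1.
(11, 1591 / ℚ) ramifies at {2, 11}: a division algebra.

[2, 11]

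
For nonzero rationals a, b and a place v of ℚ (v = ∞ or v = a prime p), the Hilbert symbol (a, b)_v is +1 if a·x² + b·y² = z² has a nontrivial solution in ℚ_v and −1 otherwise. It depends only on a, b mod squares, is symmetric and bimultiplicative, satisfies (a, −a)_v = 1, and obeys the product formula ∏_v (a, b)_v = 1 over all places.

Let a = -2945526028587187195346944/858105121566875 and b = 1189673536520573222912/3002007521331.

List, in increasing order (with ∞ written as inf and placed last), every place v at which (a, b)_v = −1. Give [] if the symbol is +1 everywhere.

Mod squares: a ≡ -29393, b ≡ 1547. Check v ∈ {∞, 2, 3, 5, 7, 11, 13, 17, 19, 23, 31, 37, 43, 47}.
v=3: a=3^0·(≡1), b=3^-6·(≡2) mod 3; (1|3)=+1, (2|3)=-1; (−1)^{0·-6·1}·(+1)^-6·(-1)^0 = +1.
v=23: a=23^2·(≡16), b=23^2·(≡6) mod 23; (16|23)=+1, (6|23)=+1; (−1)^{2·2·11}·(+1)^2·(+1)^2 = +1.
v=∞: -29393 < 0 and 1547 > 0  ⇒  (a,b)_∞ = +1.
v=19: a=19^1·(≡9), b=19^2·(≡14) mod 19; (9|19)=+1, (14|19)=-1; (−1)^{1·2·9}·(+1)^2·(-1)^1 = -1.
v=13: a=13^-1·(≡10), b=13^-1·(≡8) mod 13; (10|13)=+1, (8|13)=-1; (−1)^{-1·-1·6}·(+1)^-1·(-1)^-1 = -1.
v=17: a=17^-1·(≡5), b=17^1·(≡14) mod 17; (5|17)=-1, (14|17)=-1; (−1)^{-1·1·8}·(-1)^1·(-1)^-1 = +1.
v=47: a=47^4·(≡29), b=47^2·(≡19) mod 47; (29|47)=-1, (19|47)=-1; (−1)^{4·2·23}·(-1)^2·(-1)^4 = +1.
v=31: a=31^-6·(≡17), b=31^-4·(≡9) mod 31; (17|31)=-1, (9|31)=+1; (−1)^{-6·-4·15}·(-1)^-4·(+1)^-6 = +1.
v=2: v_2(a)=28, v_2(b)=16; units ≡ 7, 3 (mod 8); ε·ε+αω+βω = 1·1+28·1+16·0 ≡ 1  ⇒  (a,b)_2 = -1.
v=37: a=37^0·(≡18), b=37^2·(≡28) mod 37; (18|37)=-1, (28|37)=+1; (−1)^{0·2·18}·(-1)^2·(+1)^0 = +1.
v=7: a=7^-1·(≡1), b=7^-3·(≡1) mod 7; (1|7)=+1, (1|7)=+1; (−1)^{-1·-3·3}·(+1)^-3·(+1)^-1 = -1.
v=11: a=11^2·(≡6), b=11^0·(≡7) mod 11; (6|11)=-1, (7|11)=-1; (−1)^{2·0·5}·(-1)^0·(-1)^2 = +1.
v=43: a=43^2·(≡34), b=43^2·(≡28) mod 43; (34|43)=-1, (28|43)=-1; (−1)^{2·2·21}·(-1)^2·(-1)^2 = +1.
v=5: a=5^-4·(≡3), b=5^0·(≡2) mod 5; (3|5)=-1, (2|5)=-1; (−1)^{-4·0·2}·(-1)^0·(-1)^-4 = +1.
Ram(-29393, 1547) = {2, 7, 13, 19}; no ℚ_2-point on the conic.

[2, 7, 13, 19]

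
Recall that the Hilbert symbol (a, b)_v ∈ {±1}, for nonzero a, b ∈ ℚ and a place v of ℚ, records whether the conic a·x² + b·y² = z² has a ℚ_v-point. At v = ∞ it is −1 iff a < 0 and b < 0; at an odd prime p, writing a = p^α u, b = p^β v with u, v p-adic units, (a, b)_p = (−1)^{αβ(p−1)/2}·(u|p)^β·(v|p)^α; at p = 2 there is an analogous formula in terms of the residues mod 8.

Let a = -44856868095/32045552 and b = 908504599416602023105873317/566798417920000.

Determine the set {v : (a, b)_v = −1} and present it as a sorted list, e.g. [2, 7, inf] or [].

Mod squares: a ≡ -6576185, b ≡ 899899. Check v ∈ {∞, 2, 3, 5, 7, 11, 13, 19, 23, 29, 31, 37}.
v=11: a=11^-1·(≡9), b=11^3·(≡10) mod 11; (9|11)=+1, (10|11)=-1; (−1)^{-1·3·5}·(+1)^3·(-1)^-1 = +1.
v=19: a=19^-1·(≡3), b=19^-2·(≡8) mod 19; (3|19)=-1, (8|19)=-1; (−1)^{-1·-2·9}·(-1)^-2·(-1)^-1 = -1.
v=31: a=31^1·(≡6), b=31^3·(≡13) mod 31; (6|31)=-1, (13|31)=-1; (−1)^{1·3·15}·(-1)^3·(-1)^1 = -1.
v=7: a=7^-1·(≡4), b=7^-1·(≡2) mod 7; (4|7)=+1, (2|7)=+1; (−1)^{-1·-1·3}·(+1)^-1·(+1)^-1 = -1.
v=5: a=5^1·(≡3), b=5^-4·(≡1) mod 5; (3|5)=-1, (1|5)=+1; (−1)^{1·-4·2}·(-1)^-4·(+1)^1 = +1.
v=3: a=3^10·(≡1), b=3^14·(≡1) mod 3; (1|3)=+1, (1|3)=+1; (−1)^{10·14·1}·(+1)^14·(+1)^10 = +1.
v=37: a=37^-2·(≡1), b=37^-2·(≡29) mod 37; (1|37)=+1, (29|37)=-1; (−1)^{-2·-2·18}·(+1)^-2·(-1)^-2 = +1.
v=23: a=23^0·(≡14), b=23^2·(≡12) mod 23; (14|23)=-1, (12|23)=+1; (−1)^{0·2·11}·(-1)^2·(+1)^0 = +1.
v=∞: -6576185 < 0 and 899899 > 0  ⇒  (a,b)_∞ = +1.
v=13: a=13^2·(≡8), b=13^5·(≡7) mod 13; (8|13)=-1, (7|13)=-1; (−1)^{2·5·6}·(-1)^5·(-1)^2 = -1.
v=2: v_2(a)=-4, v_2(b)=-18; units ≡ 7, 3 (mod 8); ε·ε+αω+βω = 1·1+-4·1+-18·0 ≡ 1  ⇒  (a,b)_2 = -1.
v=29: a=29^1·(≡18), b=29^3·(≡20) mod 29; (18|29)=-1, (20|29)=+1; (−1)^{1·3·14}·(-1)^3·(+1)^1 = -1.
|Ram(-6576185, 899899)| = 6, even; anisotropic at {2, 7, 13, 19, 29, 31}.

[2, 7, 13, 19, 29, 31]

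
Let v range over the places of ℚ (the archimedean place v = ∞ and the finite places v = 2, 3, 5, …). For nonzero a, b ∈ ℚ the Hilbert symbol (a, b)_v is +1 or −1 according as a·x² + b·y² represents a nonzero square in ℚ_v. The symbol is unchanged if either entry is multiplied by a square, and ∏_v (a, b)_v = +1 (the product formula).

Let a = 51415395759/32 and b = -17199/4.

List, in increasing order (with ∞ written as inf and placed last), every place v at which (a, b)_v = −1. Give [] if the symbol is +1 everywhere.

Mod squares: a ≡ 78, b ≡ -39. Check v ∈ {∞, 2, 3, 7, 13, 19}.
v=13: a=13^3·(≡2), b=13^1·(≡4) mod 13; (2|13)=-1, (4|13)=+1; (−1)^{3·1·6}·(-1)^1·(+1)^3 = -1.
v=2: v_2(a)=-5, v_2(b)=-2; units ≡ 7, 1 (mod 8); ε·ε+αω+βω = 1·0+-5·0+-2·0 ≡ 0  ⇒  (a,b)_2 = +1.
v=3: a=3^3·(≡2), b=3^3·(≡2) mod 3; (2|3)=-1, (2|3)=-1; (−1)^{3·3·1}·(-1)^3·(-1)^3 = -1.
v=∞: 78 > 0 and -39 < 0  ⇒  (a,b)_∞ = +1.
v=19: a=19^2·(≡2), b=19^0·(≡18) mod 19; (2|19)=-1, (18|19)=-1; (−1)^{2·0·9}·(-1)^0·(-1)^2 = +1.
v=7: a=7^4·(≡1), b=7^2·(≡5) mod 7; (1|7)=+1, (5|7)=-1; (−1)^{4·2·3}·(+1)^2·(-1)^4 = +1.
Ram(78, -39) = {3, 13}; no ℚ_3-point on the conic.

[3, 13]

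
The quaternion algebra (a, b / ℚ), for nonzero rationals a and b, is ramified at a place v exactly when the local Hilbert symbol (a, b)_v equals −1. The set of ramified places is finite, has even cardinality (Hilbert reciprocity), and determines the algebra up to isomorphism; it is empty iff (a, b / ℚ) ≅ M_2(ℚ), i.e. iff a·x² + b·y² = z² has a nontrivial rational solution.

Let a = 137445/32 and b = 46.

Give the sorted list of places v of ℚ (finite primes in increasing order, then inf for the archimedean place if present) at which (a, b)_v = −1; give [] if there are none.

[2, 11, 17, 23]

Mod squares: a ≡ 5610, b ≡ 46. Check v ∈ {∞, 2, 3, 5, 7, 11, 17, 23}.
v=17: a=17^1·(≡12), b=17^0·(≡12) mod 17; (12|17)=-1, (12|17)=-1; (−1)^{1·0·8}·(-1)^0·(-1)^1 = -1.
v=23: a=23^0·(≡15), b=23^1·(≡2) mod 23; (15|23)=-1, (2|23)=+1; (−1)^{0·1·11}·(-1)^1·(+1)^0 = -1.
v=5: a=5^1·(≡2), b=5^0·(≡1) mod 5; (2|5)=-1, (1|5)=+1; (−1)^{1·0·2}·(-1)^0·(+1)^1 = +1.
v=3: a=3^1·(≡1), b=3^0·(≡1) mod 3; (1|3)=+1, (1|3)=+1; (−1)^{1·0·1}·(+1)^0·(+1)^1 = +1.
v=11: a=11^1·(≡1), b=11^0·(≡2) mod 11; (1|11)=+1, (2|11)=-1; (−1)^{1·0·5}·(+1)^0·(-1)^1 = -1.
v=2: v_2(a)=-5, v_2(b)=1; units ≡ 5, 7 (mod 8); ε·ε+αω+βω = 0·1+-5·0+1·1 ≡ 1  ⇒  (a,b)_2 = -1.
v=∞: 5610 > 0 and 46 > 0  ⇒  (a,b)_∞ = +1.
v=7: a=7^2·(≡3), b=7^0·(≡4) mod 7; (3|7)=-1, (4|7)=+1; (−1)^{2·0·3}·(-1)^0·(+1)^2 = +1.
|Ram(5610, 46)| = 4, even; anisotropic at {2, 11, 17, 23}.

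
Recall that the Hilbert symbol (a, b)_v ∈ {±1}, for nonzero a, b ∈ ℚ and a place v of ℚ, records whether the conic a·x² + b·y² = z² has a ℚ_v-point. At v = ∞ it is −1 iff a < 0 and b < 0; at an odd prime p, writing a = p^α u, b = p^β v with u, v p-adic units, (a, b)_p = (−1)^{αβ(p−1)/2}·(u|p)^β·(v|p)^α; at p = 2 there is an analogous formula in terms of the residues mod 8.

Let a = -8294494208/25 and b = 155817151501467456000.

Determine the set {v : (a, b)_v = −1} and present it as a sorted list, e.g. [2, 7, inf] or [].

(a, b) ≡ (-143, 13090) mod (ℚ^×)²; places V = {2, 3, 5, 7, 11, 13, 17, ∞}.
(a,b)_5: α=-2, u≡2; β=3, v≡3 (mod 5); (2|5)=-1, (3|5)=-1; sign (−1)^0·-1^3·-1^-2 = -1.
(a,b)_2: α=12, β=9; u≡1, v≡1 (mod 8); ε(u)ε(v)=0·0, αω(v)=12·0, βω(u)=9·0; sum ≡ 0  ⇒  +1.
(a,b)_3: α=0, u≡1; β=2, v≡1 (mod 3); (1|3)=+1, (1|3)=+1; sign (−1)^0·+1^2·+1^0 = +1.
(a,b)_7: α=2, u≡2; β=1, v≡1 (mod 7); (2|7)=+1, (1|7)=+1; sign (−1)^0·+1^1·+1^2 = +1.
(a,b)_17: α=2, u≡11; β=5, v≡5 (mod 17); (11|17)=-1, (5|17)=-1; sign (−1)^0·-1^5·-1^2 = -1.
(a,b)_11: α=1, u≡4; β=5, v≡2 (mod 11); (4|11)=+1, (2|11)=-1; sign (−1)^1·+1^5·-1^1 = +1.
(a,b)_∞: sgn(-143)=−, sgn(13090)=+, so +1.
(a,b)_13: α=1, u≡5; β=2, v≡3 (mod 13); (5|13)=-1, (3|13)=+1; sign (−1)^0·-1^2·+1^1 = +1.
|Ram(-143, 13090)| = 2, even; anisotropic at {5, 17}.

[5, 17]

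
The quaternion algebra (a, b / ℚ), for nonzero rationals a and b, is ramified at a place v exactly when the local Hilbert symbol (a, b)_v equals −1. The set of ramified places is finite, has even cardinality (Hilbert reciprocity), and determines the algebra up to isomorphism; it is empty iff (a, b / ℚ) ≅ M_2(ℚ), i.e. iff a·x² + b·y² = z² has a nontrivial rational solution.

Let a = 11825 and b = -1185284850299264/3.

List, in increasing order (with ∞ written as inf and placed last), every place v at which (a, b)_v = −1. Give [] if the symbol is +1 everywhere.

[3, 43]

(a, b) ≡ (473, -96162) mod (ℚ^×)²; places V = {2, 3, 5, 11, 13, 31, 43, 47, ∞}.
(a,b)_2: α=0, β=7; u≡1, v≡7 (mod 8); ε(u)ε(v)=0·1, αω(v)=0·0, βω(u)=7·0; sum ≡ 0  ⇒  +1.
(a,b)_43: α=1, u≡17; β=4, v≡12 (mod 43); (17|43)=+1, (12|43)=-1; sign (−1)^0·+1^4·-1^1 = -1.
(a,b)_∞: sgn(473)=+, sgn(-96162)=−, so +1.
(a,b)_5: α=2, u≡3; β=0, v≡2 (mod 5); (3|5)=-1, (2|5)=-1; sign (−1)^0·-1^0·-1^2 = +1.
(a,b)_13: α=0, u≡8; β=2, v≡1 (mod 13); (8|13)=-1, (1|13)=+1; sign (−1)^0·-1^2·+1^0 = +1.
(a,b)_47: α=0, u≡28; β=1, v≡26 (mod 47); (28|47)=+1, (26|47)=-1; sign (−1)^0·+1^1·-1^0 = +1.
(a,b)_3: α=0, u≡2; β=-1, v≡1 (mod 3); (2|3)=-1, (1|3)=+1; sign (−1)^0·-1^-1·+1^0 = -1.
(a,b)_31: α=0, u≡14; β=1, v≡29 (mod 31); (14|31)=+1, (29|31)=-1; sign (−1)^0·+1^1·-1^0 = +1.
(a,b)_11: α=1, u≡8; β=1, v≡1 (mod 11); (8|11)=-1, (1|11)=+1; sign (−1)^1·-1^1·+1^1 = +1.
|Ram(473, -96162)| = 2, even; anisotropic at {3, 43}.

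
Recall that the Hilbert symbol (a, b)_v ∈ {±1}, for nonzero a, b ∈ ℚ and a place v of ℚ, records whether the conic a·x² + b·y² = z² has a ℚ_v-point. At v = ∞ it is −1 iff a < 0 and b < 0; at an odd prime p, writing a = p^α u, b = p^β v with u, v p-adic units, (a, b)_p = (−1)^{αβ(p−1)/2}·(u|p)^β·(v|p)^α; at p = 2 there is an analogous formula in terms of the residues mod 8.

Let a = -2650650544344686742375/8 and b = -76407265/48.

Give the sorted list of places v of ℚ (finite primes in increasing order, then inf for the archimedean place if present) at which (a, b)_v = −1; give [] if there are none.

(a, b) ≡ (-380190, -6555) mod (ℚ^×)²; places V = {2, 3, 5, 11, 17, 19, 23, 29, ∞}.
(a,b)_19: α=3, u≡11; β=1, v≡1 (mod 19); (11|19)=+1, (1|19)=+1; sign (−1)^1·+1^1·+1^3 = -1.
(a,b)_3: α=1, u≡2; β=-1, v≡2 (mod 3); (2|3)=-1, (2|3)=-1; sign (−1)^1·-1^-1·-1^1 = -1.
(a,b)_5: α=3, u≡2; β=1, v≡4 (mod 5); (2|5)=-1, (4|5)=+1; sign (−1)^0·-1^1·+1^3 = -1.
(a,b)_17: α=6, u≡1; β=2, v≡6 (mod 17); (1|17)=+1, (6|17)=-1; sign (−1)^0·+1^2·-1^6 = +1.
(a,b)_23: α=3, u≡19; β=1, v≡21 (mod 23); (19|23)=-1, (21|23)=-1; sign (−1)^1·-1^1·-1^3 = -1.
(a,b)_∞: sgn(-380190)=−, sgn(-6555)=−, so -1.
(a,b)_11: α=2, u≡4; β=2, v≡3 (mod 11); (4|11)=+1, (3|11)=+1; sign (−1)^0·+1^2·+1^2 = +1.
(a,b)_2: α=-3, β=-4; u≡1, v≡5 (mod 8); ε(u)ε(v)=0·0, αω(v)=-3·1, βω(u)=-4·0; sum ≡ 1  ⇒  -1.
(a,b)_29: α=1, u≡19; β=0, v≡24 (mod 29); (19|29)=-1, (24|29)=+1; sign (−1)^0·-1^0·+1^1 = +1.
Ram(-380190, -6555) = {2, 3, 5, 19, 23, ∞}; no ℚ_2-point on the conic.

[2, 3, 5, 19, 23, inf]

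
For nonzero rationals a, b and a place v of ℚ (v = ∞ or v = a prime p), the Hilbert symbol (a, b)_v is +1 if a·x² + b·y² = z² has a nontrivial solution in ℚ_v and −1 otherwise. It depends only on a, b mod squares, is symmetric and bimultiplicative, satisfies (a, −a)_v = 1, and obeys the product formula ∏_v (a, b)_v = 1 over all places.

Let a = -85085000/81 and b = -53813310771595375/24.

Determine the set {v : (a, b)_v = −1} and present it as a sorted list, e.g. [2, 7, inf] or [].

[7, 11, 17, inf]

Mod squares: a ≡ -34034, b ≡ -46410. Check v ∈ {∞, 2, 3, 5, 7, 11, 13, 17, 31}.
v=17: a=17^1·(≡16), b=17^3·(≡14) mod 17; (16|17)=+1, (14|17)=-1; (−1)^{1·3·8}·(+1)^3·(-1)^1 = -1.
v=∞: -34034 < 0 and -46410 < 0  ⇒  (a,b)_∞ = -1.
v=3: a=3^-4·(≡1), b=3^-1·(≡1) mod 3; (1|3)=+1, (1|3)=+1; (−1)^{-4·-1·1}·(+1)^-1·(+1)^-4 = +1.
v=2: v_2(a)=3, v_2(b)=-3; units ≡ 7, 3 (mod 8); ε·ε+αω+βω = 1·1+3·1+-3·0 ≡ 0  ⇒  (a,b)_2 = +1.
v=5: a=5^4·(≡4), b=5^3·(≡3) mod 5; (4|5)=+1, (3|5)=-1; (−1)^{4·3·2}·(+1)^3·(-1)^4 = +1.
v=11: a=11^1·(≡6), b=11^2·(≡6) mod 11; (6|11)=-1, (6|11)=-1; (−1)^{1·2·5}·(-1)^2·(-1)^1 = -1.
v=31: a=31^0·(≡14), b=31^2·(≡16) mod 31; (14|31)=+1, (16|31)=+1; (−1)^{0·2·15}·(+1)^2·(+1)^0 = +1.
v=13: a=13^1·(≡2), b=13^3·(≡2) mod 13; (2|13)=-1, (2|13)=-1; (−1)^{1·3·6}·(-1)^3·(-1)^1 = +1.
v=7: a=7^1·(≡6), b=7^3·(≡6) mod 7; (6|7)=-1, (6|7)=-1; (−1)^{1·3·3}·(-1)^3·(-1)^1 = -1.
(-34034, -46410 / ℚ) ramifies at {7, 11, 17, ∞}: a division algebra.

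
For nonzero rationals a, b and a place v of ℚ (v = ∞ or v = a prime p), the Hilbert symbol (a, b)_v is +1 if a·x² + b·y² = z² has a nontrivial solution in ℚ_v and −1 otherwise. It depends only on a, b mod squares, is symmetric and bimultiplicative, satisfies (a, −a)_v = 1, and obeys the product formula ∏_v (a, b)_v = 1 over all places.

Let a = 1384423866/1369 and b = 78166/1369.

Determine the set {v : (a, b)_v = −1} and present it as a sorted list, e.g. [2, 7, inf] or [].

[19, 29]

Mod squares: a ≡ 532266, b ≡ 646. Check v ∈ {∞, 2, 3, 7, 11, 17, 19, 23, 29, 37}.
v=29: a=29^1·(≡19), b=29^0·(≡26) mod 29; (19|29)=-1, (26|29)=-1; (−1)^{1·0·14}·(-1)^0·(-1)^1 = -1.
v=23: a=23^1·(≡16), b=23^0·(≡1) mod 23; (16|23)=+1, (1|23)=+1; (−1)^{1·0·11}·(+1)^0·(+1)^1 = +1.
v=19: a=19^1·(≡3), b=19^1·(≡10) mod 19; (3|19)=-1, (10|19)=-1; (−1)^{1·1·9}·(-1)^1·(-1)^1 = -1.
v=3: a=3^3·(≡2), b=3^0·(≡1) mod 3; (2|3)=-1, (1|3)=+1; (−1)^{3·0·1}·(-1)^0·(+1)^3 = +1.
v=17: a=17^2·(≡13), b=17^1·(≡16) mod 17; (13|17)=+1, (16|17)=+1; (−1)^{2·1·8}·(+1)^1·(+1)^2 = +1.
v=∞: 532266 > 0 and 646 > 0  ⇒  (a,b)_∞ = +1.
v=11: a=11^0·(≡9), b=11^2·(≡6) mod 11; (9|11)=+1, (6|11)=-1; (−1)^{0·2·5}·(+1)^2·(-1)^0 = +1.
v=7: a=7^1·(≡4), b=7^0·(≡1) mod 7; (4|7)=+1, (1|7)=+1; (−1)^{1·0·3}·(+1)^0·(+1)^1 = +1.
v=37: a=37^-2·(≡9), b=37^-2·(≡22) mod 37; (9|37)=+1, (22|37)=-1; (−1)^{-2·-2·18}·(+1)^-2·(-1)^-2 = +1.
v=2: v_2(a)=1, v_2(b)=1; units ≡ 5, 3 (mod 8); ε·ε+αω+βω = 0·1+1·1+1·1 ≡ 0  ⇒  (a,b)_2 = +1.
(532266, 646 / ℚ) ramifies at {19, 29}: a division algebra.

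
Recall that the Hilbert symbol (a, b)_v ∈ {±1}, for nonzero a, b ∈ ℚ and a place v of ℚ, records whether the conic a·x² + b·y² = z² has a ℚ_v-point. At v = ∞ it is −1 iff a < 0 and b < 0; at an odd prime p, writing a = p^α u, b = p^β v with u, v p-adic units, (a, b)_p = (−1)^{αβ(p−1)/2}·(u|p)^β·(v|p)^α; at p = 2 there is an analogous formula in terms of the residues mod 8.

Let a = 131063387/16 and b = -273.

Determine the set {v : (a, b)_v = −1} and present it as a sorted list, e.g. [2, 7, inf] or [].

(a, b) ≡ (323, -273) mod (ℚ^×)²; places V = {2, 3, 7, 13, 17, 19, ∞}.
(a,b)_7: α=4, u≡4; β=1, v≡3 (mod 7); (4|7)=+1, (3|7)=-1; sign (−1)^0·+1^1·-1^4 = +1.
(a,b)_2: α=-4, β=0; u≡3, v≡7 (mod 8); ε(u)ε(v)=1·1, αω(v)=-4·0, βω(u)=0·1; sum ≡ 1  ⇒  -1.
(a,b)_17: α=1, u≡8; β=0, v≡16 (mod 17); (8|17)=+1, (16|17)=+1; sign (−1)^0·+1^0·+1^1 = +1.
(a,b)_19: α=1, u≡16; β=0, v≡12 (mod 19); (16|19)=+1, (12|19)=-1; sign (−1)^0·+1^0·-1^1 = -1.
(a,b)_13: α=2, u≡7; β=1, v≡5 (mod 13); (7|13)=-1, (5|13)=-1; sign (−1)^0·-1^1·-1^2 = -1.
(a,b)_∞: sgn(323)=+, sgn(-273)=−, so +1.
(a,b)_3: α=0, u≡2; β=1, v≡2 (mod 3); (2|3)=-1, (2|3)=-1; sign (−1)^0·-1^1·-1^0 = -1.
Ram(323, -273) = {2, 3, 13, 19}; no ℚ_2-point on the conic.

[2, 3, 13, 19]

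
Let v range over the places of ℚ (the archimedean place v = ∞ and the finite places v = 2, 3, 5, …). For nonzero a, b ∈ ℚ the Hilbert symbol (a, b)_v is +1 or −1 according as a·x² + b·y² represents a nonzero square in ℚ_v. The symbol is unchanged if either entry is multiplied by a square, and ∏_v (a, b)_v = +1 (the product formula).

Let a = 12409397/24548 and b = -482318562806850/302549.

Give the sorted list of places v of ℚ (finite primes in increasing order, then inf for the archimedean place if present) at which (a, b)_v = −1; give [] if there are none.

[2, 7, 13, 17, 31, 43]

(a, b) ≡ (35581, -40653834) mod (ℚ^×)²; places V = {2, 3, 5, 7, 11, 13, 17, 19, 23, 31, 37, 43, ∞}.
(a,b)_19: α=-2, u≡2; β=2, v≡3 (mod 19); (2|19)=-1, (3|19)=-1; sign (−1)^0·-1^2·-1^-2 = +1.
(a,b)_5: α=0, u≡4; β=2, v≡4 (mod 5); (4|5)=+1, (4|5)=+1; sign (−1)^0·+1^2·+1^0 = +1.
(a,b)_37: α=0, u≡22; β=-2, v≡21 (mod 37); (22|37)=-1, (21|37)=+1; sign (−1)^0·-1^-2·+1^0 = +1.
(a,b)_31: α=0, u≡30; β=1, v≡10 (mod 31); (30|31)=-1, (10|31)=+1; sign (−1)^0·-1^1·+1^0 = -1.
(a,b)_11: α=2, u≡10; β=2, v≡8 (mod 11); (10|11)=-1, (8|11)=-1; sign (−1)^0·-1^2·-1^2 = +1.
(a,b)_7: α=3, u≡4; β=4, v≡5 (mod 7); (4|7)=+1, (5|7)=-1; sign (−1)^0·+1^4·-1^3 = -1.
(a,b)_17: α=-1, u≡8; β=-1, v≡7 (mod 17); (8|17)=+1, (7|17)=-1; sign (−1)^0·+1^-1·-1^-1 = -1.
(a,b)_43: α=0, u≡29; β=1, v≡32 (mod 43); (29|43)=-1, (32|43)=-1; sign (−1)^0·-1^1·-1^0 = -1.
(a,b)_3: α=0, u≡1; β=1, v≡1 (mod 3); (1|3)=+1, (1|3)=+1; sign (−1)^0·+1^1·+1^0 = +1.
(a,b)_2: α=-2, β=1; u≡5, v≡3 (mod 8); ε(u)ε(v)=0·1, αω(v)=-2·1, βω(u)=1·1; sum ≡ 1  ⇒  -1.
(a,b)_13: α=1, u≡11; β=-1, v≡12 (mod 13); (11|13)=-1, (12|13)=+1; sign (−1)^0·-1^-1·+1^1 = -1.
(a,b)_23: α=1, u≡4; β=1, v≡19 (mod 23); (4|23)=+1, (19|23)=-1; sign (−1)^1·+1^1·-1^1 = +1.
(a,b)_∞: sgn(35581)=+, sgn(-40653834)=−, so +1.
(35581, -40653834 / ℚ) ramifies at {2, 7, 13, 17, 31, 43}: a division algebra.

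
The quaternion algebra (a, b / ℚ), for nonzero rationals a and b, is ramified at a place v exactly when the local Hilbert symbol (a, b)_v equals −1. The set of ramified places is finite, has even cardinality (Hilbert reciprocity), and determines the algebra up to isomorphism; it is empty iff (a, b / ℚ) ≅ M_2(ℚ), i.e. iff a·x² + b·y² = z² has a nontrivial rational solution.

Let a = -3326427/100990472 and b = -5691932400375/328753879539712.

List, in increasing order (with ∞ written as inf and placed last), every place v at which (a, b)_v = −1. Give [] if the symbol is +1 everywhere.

[3, inf]

(a, b) ≡ (-6, -330) mod (ℚ^×)²; places V = {2, 3, 5, 11, 13, 17, 19, ∞}.
(a,b)_17: α=-2, u≡5; β=-4, v≡12 (mod 17); (5|17)=-1, (12|17)=-1; sign (−1)^0·-1^-4·-1^-2 = +1.
(a,b)_∞: sgn(-6)=−, sgn(-330)=−, so -1.
(a,b)_11: α=-2, u≡4; β=-3, v≡1 (mod 11); (4|11)=+1, (1|11)=+1; sign (−1)^0·+1^-3·+1^-2 = +1.
(a,b)_13: α=2, u≡7; β=4, v≡5 (mod 13); (7|13)=-1, (5|13)=-1; sign (−1)^0·-1^4·-1^2 = +1.
(a,b)_19: α=-2, u≡10; β=-2, v≡3 (mod 19); (10|19)=-1, (3|19)=-1; sign (−1)^0·-1^-2·-1^-2 = +1.
(a,b)_3: α=9, u≡1; β=13, v≡1 (mod 3); (1|3)=+1, (1|3)=+1; sign (−1)^1·+1^13·+1^9 = -1.
(a,b)_5: α=0, u≡4; β=3, v≡1 (mod 5); (4|5)=+1, (1|5)=+1; sign (−1)^0·+1^3·+1^0 = +1.
(a,b)_2: α=-3, β=-13; u≡5, v≡3 (mod 8); ε(u)ε(v)=0·1, αω(v)=-3·1, βω(u)=-13·1; sum ≡ 0  ⇒  +1.
|Ram(-6, -330)| = 2, even; anisotropic at {3, ∞}.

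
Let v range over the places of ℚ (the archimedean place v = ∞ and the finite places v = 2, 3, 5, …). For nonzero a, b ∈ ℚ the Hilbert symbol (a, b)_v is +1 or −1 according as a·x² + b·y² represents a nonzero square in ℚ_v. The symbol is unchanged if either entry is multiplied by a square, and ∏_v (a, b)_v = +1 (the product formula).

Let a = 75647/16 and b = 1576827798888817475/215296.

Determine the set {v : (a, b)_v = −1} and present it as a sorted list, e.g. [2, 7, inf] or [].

[2, 13]

Mod squares: a ≡ 143, b ≡ 11. Check v ∈ {∞, 2, 5, 7, 11, 13, 23, 29}.
v=2: v_2(a)=-4, v_2(b)=-8; units ≡ 7, 3 (mod 8); ε·ε+αω+βω = 1·1+-4·1+-8·0 ≡ 1  ⇒  (a,b)_2 = -1.
v=11: a=11^1·(≡7), b=11^5·(≡5) mod 11; (7|11)=-1, (5|11)=+1; (−1)^{1·5·5}·(-1)^5·(+1)^1 = +1.
v=29: a=29^0·(≡10), b=29^-2·(≡2) mod 29; (10|29)=-1, (2|29)=-1; (−1)^{0·-2·14}·(-1)^-2·(-1)^0 = +1.
v=7: a=7^0·(≡6), b=7^2·(≡4) mod 7; (6|7)=-1, (4|7)=+1; (−1)^{0·2·3}·(-1)^2·(+1)^0 = +1.
v=13: a=13^1·(≡7), b=13^4·(≡8) mod 13; (7|13)=-1, (8|13)=-1; (−1)^{1·4·6}·(-1)^4·(-1)^1 = -1.
v=∞: 143 > 0 and 11 > 0  ⇒  (a,b)_∞ = +1.
v=23: a=23^2·(≡19), b=23^4·(≡5) mod 23; (19|23)=-1, (5|23)=-1; (−1)^{2·4·11}·(-1)^4·(-1)^2 = +1.
v=5: a=5^0·(≡2), b=5^2·(≡4) mod 5; (2|5)=-1, (4|5)=+1; (−1)^{0·2·2}·(-1)^2·(+1)^0 = +1.
Ram(143, 11) = {2, 13}; no ℚ_2-point on the conic.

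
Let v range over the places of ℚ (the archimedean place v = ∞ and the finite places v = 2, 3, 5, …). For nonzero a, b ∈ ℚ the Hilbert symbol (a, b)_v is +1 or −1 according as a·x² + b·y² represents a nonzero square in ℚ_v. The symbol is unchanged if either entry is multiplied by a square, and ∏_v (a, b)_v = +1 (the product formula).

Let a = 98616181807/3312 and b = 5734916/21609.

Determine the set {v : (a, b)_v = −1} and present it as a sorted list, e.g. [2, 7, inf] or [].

[11, 41]

Mod squares: a ≡ 383801, b ≡ 41. Check v ∈ {∞, 2, 3, 7, 11, 13, 17, 23, 37, 41}.
v=11: a=11^3·(≡10), b=11^2·(≡6) mod 11; (10|11)=-1, (6|11)=-1; (−1)^{3·2·5}·(-1)^2·(-1)^3 = -1.
v=7: a=7^0·(≡3), b=7^-4·(≡6) mod 7; (3|7)=-1, (6|7)=-1; (−1)^{0·-4·3}·(-1)^-4·(-1)^0 = +1.
v=3: a=3^-2·(≡2), b=3^-2·(≡2) mod 3; (2|3)=-1, (2|3)=-1; (−1)^{-2·-2·1}·(-1)^-2·(-1)^-2 = +1.
v=13: a=13^2·(≡7), b=13^0·(≡6) mod 13; (7|13)=-1, (6|13)=-1; (−1)^{2·0·6}·(-1)^0·(-1)^2 = +1.
v=17: a=17^2·(≡1), b=17^2·(≡11) mod 17; (1|17)=+1, (11|17)=-1; (−1)^{2·2·8}·(+1)^2·(-1)^2 = +1.
v=37: a=37^1·(≡29), b=37^0·(≡27) mod 37; (29|37)=-1, (27|37)=+1; (−1)^{1·0·18}·(-1)^0·(+1)^1 = +1.
v=23: a=23^-1·(≡6), b=23^0·(≡8) mod 23; (6|23)=+1, (8|23)=+1; (−1)^{-1·0·11}·(+1)^0·(+1)^-1 = +1.
v=2: v_2(a)=-4, v_2(b)=2; units ≡ 1, 1 (mod 8); ε·ε+αω+βω = 0·0+-4·0+2·0 ≡ 0  ⇒  (a,b)_2 = +1.
v=∞: 383801 > 0 and 41 > 0  ⇒  (a,b)_∞ = +1.
v=41: a=41^1·(≡7), b=41^1·(≡33) mod 41; (7|41)=-1, (33|41)=+1; (−1)^{1·1·20}·(-1)^1·(+1)^1 = -1.
Ram(383801, 41) = {11, 41}; no ℚ_11-point on the conic.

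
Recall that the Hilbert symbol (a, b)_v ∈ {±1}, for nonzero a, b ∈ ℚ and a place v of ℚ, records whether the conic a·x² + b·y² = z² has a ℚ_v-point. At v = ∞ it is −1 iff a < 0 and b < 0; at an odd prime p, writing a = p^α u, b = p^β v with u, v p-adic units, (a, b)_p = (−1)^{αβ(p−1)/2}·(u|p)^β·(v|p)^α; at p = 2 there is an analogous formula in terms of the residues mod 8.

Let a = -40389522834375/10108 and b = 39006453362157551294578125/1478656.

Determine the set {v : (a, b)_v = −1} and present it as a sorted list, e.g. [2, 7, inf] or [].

Mod squares: a ≡ -105, b ≡ 7293. Check v ∈ {∞, 2, 3, 5, 7, 11, 13, 17, 19}.
v=3: a=3^7·(≡1), b=3^5·(≡1) mod 3; (1|3)=+1, (1|3)=+1; (−1)^{7·5·1}·(+1)^5·(+1)^7 = -1.
v=11: a=11^2·(≡9), b=11^7·(≡9) mod 11; (9|11)=+1, (9|11)=+1; (−1)^{2·7·5}·(+1)^7·(+1)^2 = +1.
v=7: a=7^-1·(≡3), b=7^0·(≡3) mod 7; (3|7)=-1, (3|7)=-1; (−1)^{-1·0·3}·(-1)^0·(-1)^-1 = -1.
v=17: a=17^2·(≡7), b=17^5·(≡13) mod 17; (7|17)=-1, (13|17)=+1; (−1)^{2·5·8}·(-1)^5·(+1)^2 = -1.
v=5: a=5^5·(≡1), b=5^6·(≡3) mod 5; (1|5)=+1, (3|5)=-1; (−1)^{5·6·2}·(+1)^6·(-1)^5 = -1.
v=2: v_2(a)=-2, v_2(b)=-12; units ≡ 7, 5 (mod 8); ε·ε+αω+βω = 1·0+-2·1+-12·0 ≡ 0  ⇒  (a,b)_2 = +1.
v=13: a=13^2·(≡4), b=13^5·(≡8) mod 13; (4|13)=+1, (8|13)=-1; (−1)^{2·5·6}·(+1)^5·(-1)^2 = +1.
v=∞: -105 < 0 and 7293 > 0  ⇒  (a,b)_∞ = +1.
v=19: a=19^-2·(≡17), b=19^-2·(≡4) mod 19; (17|19)=+1, (4|19)=+1; (−1)^{-2·-2·9}·(+1)^-2·(+1)^-2 = +1.
Ram(-105, 7293) = {3, 5, 7, 17}; no ℚ_3-point on the conic.

[3, 5, 7, 17]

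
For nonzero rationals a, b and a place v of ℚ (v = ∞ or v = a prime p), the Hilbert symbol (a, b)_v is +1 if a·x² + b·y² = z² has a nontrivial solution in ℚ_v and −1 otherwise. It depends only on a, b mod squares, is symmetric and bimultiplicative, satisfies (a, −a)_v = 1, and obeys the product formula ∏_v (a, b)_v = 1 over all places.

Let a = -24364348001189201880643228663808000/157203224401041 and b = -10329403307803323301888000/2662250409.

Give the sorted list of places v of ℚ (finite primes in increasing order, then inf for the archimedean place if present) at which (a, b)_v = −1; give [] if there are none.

(a, b) ≡ (-44165405, -145) mod (ℚ^×)²; places V = {2, 3, 5, 7, 11, 13, 17, 19, 23, 29, 41, ∞}.
(a,b)_11: α=4, u≡2; β=2, v≡1 (mod 11); (2|11)=-1, (1|11)=+1; sign (−1)^0·-1^2·+1^4 = +1.
(a,b)_23: α=7, u≡9; β=6, v≡6 (mod 23); (9|23)=+1, (6|23)=+1; sign (−1)^0·+1^6·+1^7 = +1.
(a,b)_41: α=3, u≡17; β=2, v≡30 (mod 41); (17|41)=-1, (30|41)=-1; sign (−1)^0·-1^2·-1^3 = -1.
(a,b)_∞: sgn(-44165405)=−, sgn(-145)=−, so -1.
(a,b)_13: α=-2, u≡8; β=-2, v≡6 (mod 13); (8|13)=-1, (6|13)=-1; sign (−1)^0·-1^-2·-1^-2 = +1.
(a,b)_19: α=3, u≡3; β=2, v≡5 (mod 19); (3|19)=-1, (5|19)=+1; sign (−1)^0·-1^2·+1^3 = +1.
(a,b)_29: α=1, u≡27; β=1, v≡24 (mod 29); (27|29)=-1, (24|29)=+1; sign (−1)^0·-1^1·+1^1 = -1.
(a,b)_3: α=-18, u≡1; β=-8, v≡2 (mod 3); (1|3)=+1, (2|3)=-1; sign (−1)^0·+1^-8·-1^-18 = +1.
(a,b)_17: α=1, u≡2; β=0, v≡2 (mod 17); (2|17)=+1, (2|17)=+1; sign (−1)^0·+1^0·+1^1 = +1.
(a,b)_2: α=24, β=18; u≡3, v≡7 (mod 8); ε(u)ε(v)=1·1, αω(v)=24·0, βω(u)=18·1; sum ≡ 1  ⇒  -1.
(a,b)_7: α=-4, u≡3; β=-4, v≡4 (mod 7); (3|7)=-1, (4|7)=+1; sign (−1)^0·-1^-4·+1^-4 = +1.
(a,b)_5: α=3, u≡1; β=3, v≡4 (mod 5); (1|5)=+1, (4|5)=+1; sign (−1)^0·+1^3·+1^3 = +1.
Ram(-44165405, -145) = {2, 29, 41, ∞}; no ℚ_2-point on the conic.

[2, 29, 41, inf]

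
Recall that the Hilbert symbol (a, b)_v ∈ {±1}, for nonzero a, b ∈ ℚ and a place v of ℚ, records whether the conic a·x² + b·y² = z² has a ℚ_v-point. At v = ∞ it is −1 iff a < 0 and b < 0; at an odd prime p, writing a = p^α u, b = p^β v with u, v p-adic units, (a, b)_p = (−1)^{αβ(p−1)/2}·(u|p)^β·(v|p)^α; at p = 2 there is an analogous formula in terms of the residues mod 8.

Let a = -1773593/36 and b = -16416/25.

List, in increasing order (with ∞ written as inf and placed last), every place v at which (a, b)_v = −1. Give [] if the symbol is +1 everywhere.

Mod squares: a ≡ -17, b ≡ -114. Check v ∈ {∞, 2, 3, 5, 17, 19}.
v=17: a=17^3·(≡15), b=17^0·(≡5) mod 17; (15|17)=+1, (5|17)=-1; (−1)^{3·0·8}·(+1)^0·(-1)^3 = -1.
v=19: a=19^2·(≡15), b=19^1·(≡8) mod 19; (15|19)=-1, (8|19)=-1; (−1)^{2·1·9}·(-1)^1·(-1)^2 = -1.
v=∞: -17 < 0 and -114 < 0  ⇒  (a,b)_∞ = -1.
v=3: a=3^-2·(≡1), b=3^3·(≡1) mod 3; (1|3)=+1, (1|3)=+1; (−1)^{-2·3·1}·(+1)^3·(+1)^-2 = +1.
v=2: v_2(a)=-2, v_2(b)=5; units ≡ 7, 7 (mod 8); ε·ε+αω+βω = 1·1+-2·0+5·0 ≡ 1  ⇒  (a,b)_2 = -1.
v=5: a=5^0·(≡2), b=5^-2·(≡4) mod 5; (2|5)=-1, (4|5)=+1; (−1)^{0·-2·2}·(-1)^-2·(+1)^0 = +1.
(-17, -114 / ℚ) ramifies at {2, 17, 19, ∞}: a division algebra.

[2, 17, 19, inf]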